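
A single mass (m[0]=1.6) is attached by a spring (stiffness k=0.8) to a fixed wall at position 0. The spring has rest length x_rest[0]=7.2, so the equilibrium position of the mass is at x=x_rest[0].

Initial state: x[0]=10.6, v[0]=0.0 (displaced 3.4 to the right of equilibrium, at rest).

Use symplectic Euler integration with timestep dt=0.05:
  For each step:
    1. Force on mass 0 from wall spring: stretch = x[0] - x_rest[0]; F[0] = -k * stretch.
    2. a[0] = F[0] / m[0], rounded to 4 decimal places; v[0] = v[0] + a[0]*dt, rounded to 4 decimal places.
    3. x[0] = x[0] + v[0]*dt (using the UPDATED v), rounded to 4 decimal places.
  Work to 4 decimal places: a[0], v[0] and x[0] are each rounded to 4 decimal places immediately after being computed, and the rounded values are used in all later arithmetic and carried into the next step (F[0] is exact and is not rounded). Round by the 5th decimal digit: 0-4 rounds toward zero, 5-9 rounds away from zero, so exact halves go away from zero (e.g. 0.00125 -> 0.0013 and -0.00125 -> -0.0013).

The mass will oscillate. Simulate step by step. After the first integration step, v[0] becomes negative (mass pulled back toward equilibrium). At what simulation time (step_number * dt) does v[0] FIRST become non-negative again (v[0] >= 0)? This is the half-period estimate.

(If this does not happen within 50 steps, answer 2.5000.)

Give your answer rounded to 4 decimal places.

Step 0: x=[10.6000] v=[0.0000]
Step 1: x=[10.5958] v=[-0.0850]
Step 2: x=[10.5873] v=[-0.1699]
Step 3: x=[10.5746] v=[-0.2546]
Step 4: x=[10.5577] v=[-0.3390]
Step 5: x=[10.5366] v=[-0.4229]
Step 6: x=[10.5113] v=[-0.5063]
Step 7: x=[10.4818] v=[-0.5891]
Step 8: x=[10.4482] v=[-0.6711]
Step 9: x=[10.4106] v=[-0.7523]
Step 10: x=[10.3690] v=[-0.8326]
Step 11: x=[10.3234] v=[-0.9118]
Step 12: x=[10.2739] v=[-0.9899]
Step 13: x=[10.2206] v=[-1.0668]
Step 14: x=[10.1635] v=[-1.1423]
Step 15: x=[10.1027] v=[-1.2164]
Step 16: x=[10.0383] v=[-1.2890]
Step 17: x=[9.9703] v=[-1.3600]
Step 18: x=[9.8988] v=[-1.4293]
Step 19: x=[9.8240] v=[-1.4968]
Step 20: x=[9.7459] v=[-1.5624]
Step 21: x=[9.6646] v=[-1.6261]
Step 22: x=[9.5802] v=[-1.6877]
Step 23: x=[9.4928] v=[-1.7472]
Step 24: x=[9.4026] v=[-1.8045]
Step 25: x=[9.3096] v=[-1.8596]
Step 26: x=[9.2140] v=[-1.9123]
Step 27: x=[9.1159] v=[-1.9627]
Step 28: x=[9.0154] v=[-2.0106]
Step 29: x=[8.9126] v=[-2.0560]
Step 30: x=[8.8077] v=[-2.0988]
Step 31: x=[8.7008] v=[-2.1390]
Step 32: x=[8.5920] v=[-2.1765]
Step 33: x=[8.4814] v=[-2.2113]
Step 34: x=[8.3692] v=[-2.2433]
Step 35: x=[8.2556] v=[-2.2725]
Step 36: x=[8.1407] v=[-2.2989]
Step 37: x=[8.0246] v=[-2.3224]
Step 38: x=[7.9075] v=[-2.3430]
Step 39: x=[7.7895] v=[-2.3607]
Step 40: x=[7.6707] v=[-2.3754]
Step 41: x=[7.5513] v=[-2.3872]
Step 42: x=[7.4315] v=[-2.3960]
Step 43: x=[7.3114] v=[-2.4018]
Step 44: x=[7.1912] v=[-2.4046]
Step 45: x=[7.0710] v=[-2.4044]
Step 46: x=[6.9509] v=[-2.4012]
Step 47: x=[6.8312] v=[-2.3950]
Step 48: x=[6.7119] v=[-2.3858]
Step 49: x=[6.5932] v=[-2.3736]
Step 50: x=[6.4753] v=[-2.3584]
v[0] did not become non-negative within 50 steps; using fallback time=2.5000

Answer: 2.5000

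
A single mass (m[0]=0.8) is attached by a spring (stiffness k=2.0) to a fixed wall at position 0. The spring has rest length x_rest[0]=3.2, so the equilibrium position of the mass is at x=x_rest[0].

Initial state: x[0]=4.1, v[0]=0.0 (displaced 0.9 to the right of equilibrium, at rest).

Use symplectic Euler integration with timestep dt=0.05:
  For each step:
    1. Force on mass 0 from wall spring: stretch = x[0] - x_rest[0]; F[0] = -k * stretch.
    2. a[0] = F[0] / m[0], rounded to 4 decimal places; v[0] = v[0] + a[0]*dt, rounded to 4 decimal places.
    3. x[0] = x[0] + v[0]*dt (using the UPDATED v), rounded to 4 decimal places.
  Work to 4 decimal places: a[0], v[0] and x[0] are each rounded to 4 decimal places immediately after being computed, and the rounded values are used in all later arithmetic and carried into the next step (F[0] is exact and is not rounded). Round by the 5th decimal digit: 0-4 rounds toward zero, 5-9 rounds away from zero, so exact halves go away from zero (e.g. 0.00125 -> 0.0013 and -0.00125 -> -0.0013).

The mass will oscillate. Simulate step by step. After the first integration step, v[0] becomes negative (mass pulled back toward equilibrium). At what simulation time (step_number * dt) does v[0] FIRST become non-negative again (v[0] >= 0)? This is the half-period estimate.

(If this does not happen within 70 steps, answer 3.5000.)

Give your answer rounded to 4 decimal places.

Answer: 2.0000

Derivation:
Step 0: x=[4.1000] v=[0.0000]
Step 1: x=[4.0944] v=[-0.1125]
Step 2: x=[4.0832] v=[-0.2243]
Step 3: x=[4.0665] v=[-0.3347]
Step 4: x=[4.0444] v=[-0.4430]
Step 5: x=[4.0170] v=[-0.5486]
Step 6: x=[3.9845] v=[-0.6507]
Step 7: x=[3.9471] v=[-0.7488]
Step 8: x=[3.9050] v=[-0.8422]
Step 9: x=[3.8585] v=[-0.9303]
Step 10: x=[3.8079] v=[-1.0126]
Step 11: x=[3.7535] v=[-1.0886]
Step 12: x=[3.6956] v=[-1.1578]
Step 13: x=[3.6346] v=[-1.2198]
Step 14: x=[3.5709] v=[-1.2741]
Step 15: x=[3.5049] v=[-1.3205]
Step 16: x=[3.4370] v=[-1.3586]
Step 17: x=[3.3676] v=[-1.3882]
Step 18: x=[3.2971] v=[-1.4092]
Step 19: x=[3.2260] v=[-1.4213]
Step 20: x=[3.1548] v=[-1.4246]
Step 21: x=[3.0839] v=[-1.4190]
Step 22: x=[3.0137] v=[-1.4045]
Step 23: x=[2.9446] v=[-1.3812]
Step 24: x=[2.8771] v=[-1.3493]
Step 25: x=[2.8117] v=[-1.3089]
Step 26: x=[2.7487] v=[-1.2604]
Step 27: x=[2.6885] v=[-1.2040]
Step 28: x=[2.6315] v=[-1.1401]
Step 29: x=[2.5781] v=[-1.0690]
Step 30: x=[2.5285] v=[-0.9913]
Step 31: x=[2.4831] v=[-0.9074]
Step 32: x=[2.4422] v=[-0.8178]
Step 33: x=[2.4060] v=[-0.7231]
Step 34: x=[2.3748] v=[-0.6239]
Step 35: x=[2.3488] v=[-0.5208]
Step 36: x=[2.3281] v=[-0.4144]
Step 37: x=[2.3128] v=[-0.3054]
Step 38: x=[2.3031] v=[-0.1945]
Step 39: x=[2.2990] v=[-0.0824]
Step 40: x=[2.3005] v=[0.0302]
First v>=0 after going negative at step 40, time=2.0000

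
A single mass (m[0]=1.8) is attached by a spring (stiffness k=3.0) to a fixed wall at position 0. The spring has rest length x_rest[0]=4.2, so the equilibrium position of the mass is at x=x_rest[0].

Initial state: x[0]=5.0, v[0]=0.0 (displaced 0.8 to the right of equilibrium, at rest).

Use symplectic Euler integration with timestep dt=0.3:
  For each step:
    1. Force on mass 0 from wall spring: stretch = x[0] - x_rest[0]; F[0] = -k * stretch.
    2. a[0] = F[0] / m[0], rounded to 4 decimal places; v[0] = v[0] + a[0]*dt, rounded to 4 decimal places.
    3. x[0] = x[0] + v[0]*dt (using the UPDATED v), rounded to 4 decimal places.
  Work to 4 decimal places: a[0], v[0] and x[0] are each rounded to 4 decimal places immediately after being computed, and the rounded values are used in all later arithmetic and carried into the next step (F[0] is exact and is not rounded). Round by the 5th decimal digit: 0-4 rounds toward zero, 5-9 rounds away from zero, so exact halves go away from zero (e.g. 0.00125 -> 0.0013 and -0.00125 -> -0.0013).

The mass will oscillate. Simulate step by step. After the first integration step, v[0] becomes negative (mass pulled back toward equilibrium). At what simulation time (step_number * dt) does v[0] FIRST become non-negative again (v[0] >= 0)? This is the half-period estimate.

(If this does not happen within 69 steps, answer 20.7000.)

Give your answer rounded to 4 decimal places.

Step 0: x=[5.0000] v=[0.0000]
Step 1: x=[4.8800] v=[-0.4000]
Step 2: x=[4.6580] v=[-0.7400]
Step 3: x=[4.3673] v=[-0.9690]
Step 4: x=[4.0515] v=[-1.0526]
Step 5: x=[3.7580] v=[-0.9784]
Step 6: x=[3.5308] v=[-0.7574]
Step 7: x=[3.4040] v=[-0.4228]
Step 8: x=[3.3966] v=[-0.0248]
Step 9: x=[3.5097] v=[0.3769]
First v>=0 after going negative at step 9, time=2.7000

Answer: 2.7000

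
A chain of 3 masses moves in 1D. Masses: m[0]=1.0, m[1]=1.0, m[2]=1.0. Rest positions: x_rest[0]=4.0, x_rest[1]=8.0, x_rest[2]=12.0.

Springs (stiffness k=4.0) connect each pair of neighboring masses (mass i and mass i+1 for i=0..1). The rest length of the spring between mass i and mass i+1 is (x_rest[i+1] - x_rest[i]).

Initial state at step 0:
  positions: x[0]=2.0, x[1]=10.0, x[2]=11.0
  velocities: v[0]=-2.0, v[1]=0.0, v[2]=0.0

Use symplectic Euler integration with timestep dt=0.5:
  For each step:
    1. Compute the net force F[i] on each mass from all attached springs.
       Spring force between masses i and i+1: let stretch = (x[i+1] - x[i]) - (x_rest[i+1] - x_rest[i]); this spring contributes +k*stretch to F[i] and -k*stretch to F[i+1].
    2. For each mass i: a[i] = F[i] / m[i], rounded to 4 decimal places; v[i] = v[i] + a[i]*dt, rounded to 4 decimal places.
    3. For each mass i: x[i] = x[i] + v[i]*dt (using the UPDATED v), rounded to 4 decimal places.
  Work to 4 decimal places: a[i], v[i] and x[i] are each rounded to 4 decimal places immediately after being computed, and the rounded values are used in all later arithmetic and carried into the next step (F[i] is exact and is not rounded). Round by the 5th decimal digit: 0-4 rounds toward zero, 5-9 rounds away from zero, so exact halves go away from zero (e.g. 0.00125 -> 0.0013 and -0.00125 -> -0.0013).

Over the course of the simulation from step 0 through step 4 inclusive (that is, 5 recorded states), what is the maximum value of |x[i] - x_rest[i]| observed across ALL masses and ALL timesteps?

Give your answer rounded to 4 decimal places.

Answer: 6.0000

Derivation:
Step 0: x=[2.0000 10.0000 11.0000] v=[-2.0000 0.0000 0.0000]
Step 1: x=[5.0000 3.0000 14.0000] v=[6.0000 -14.0000 6.0000]
Step 2: x=[2.0000 9.0000 10.0000] v=[-6.0000 12.0000 -8.0000]
Step 3: x=[2.0000 9.0000 9.0000] v=[0.0000 0.0000 -2.0000]
Step 4: x=[5.0000 2.0000 12.0000] v=[6.0000 -14.0000 6.0000]
Max displacement = 6.0000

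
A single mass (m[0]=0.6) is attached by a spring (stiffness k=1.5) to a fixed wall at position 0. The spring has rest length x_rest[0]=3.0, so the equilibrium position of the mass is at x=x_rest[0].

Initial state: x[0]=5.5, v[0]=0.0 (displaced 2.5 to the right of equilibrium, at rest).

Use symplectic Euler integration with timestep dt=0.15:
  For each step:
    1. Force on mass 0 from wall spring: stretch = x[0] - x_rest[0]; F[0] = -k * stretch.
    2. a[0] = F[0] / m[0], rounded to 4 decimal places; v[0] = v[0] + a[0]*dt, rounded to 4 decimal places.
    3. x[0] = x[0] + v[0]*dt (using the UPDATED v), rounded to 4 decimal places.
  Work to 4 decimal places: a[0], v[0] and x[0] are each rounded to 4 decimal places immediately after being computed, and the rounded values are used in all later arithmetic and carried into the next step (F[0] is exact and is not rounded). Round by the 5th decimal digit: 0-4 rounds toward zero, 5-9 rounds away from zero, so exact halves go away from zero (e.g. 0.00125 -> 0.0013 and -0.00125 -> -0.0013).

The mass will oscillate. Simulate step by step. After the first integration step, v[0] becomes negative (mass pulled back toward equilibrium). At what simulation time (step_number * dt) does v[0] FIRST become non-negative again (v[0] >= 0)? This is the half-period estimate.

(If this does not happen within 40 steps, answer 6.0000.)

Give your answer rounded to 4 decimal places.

Answer: 2.1000

Derivation:
Step 0: x=[5.5000] v=[0.0000]
Step 1: x=[5.3594] v=[-0.9375]
Step 2: x=[5.0861] v=[-1.8223]
Step 3: x=[4.6954] v=[-2.6046]
Step 4: x=[4.2093] v=[-3.2404]
Step 5: x=[3.6552] v=[-3.6939]
Step 6: x=[3.0643] v=[-3.9396]
Step 7: x=[2.4697] v=[-3.9637]
Step 8: x=[1.9050] v=[-3.7648]
Step 9: x=[1.4019] v=[-3.3542]
Step 10: x=[0.9887] v=[-2.7549]
Step 11: x=[0.6886] v=[-2.0007]
Step 12: x=[0.5185] v=[-1.1339]
Step 13: x=[0.4880] v=[-0.2033]
Step 14: x=[0.5988] v=[0.7387]
First v>=0 after going negative at step 14, time=2.1000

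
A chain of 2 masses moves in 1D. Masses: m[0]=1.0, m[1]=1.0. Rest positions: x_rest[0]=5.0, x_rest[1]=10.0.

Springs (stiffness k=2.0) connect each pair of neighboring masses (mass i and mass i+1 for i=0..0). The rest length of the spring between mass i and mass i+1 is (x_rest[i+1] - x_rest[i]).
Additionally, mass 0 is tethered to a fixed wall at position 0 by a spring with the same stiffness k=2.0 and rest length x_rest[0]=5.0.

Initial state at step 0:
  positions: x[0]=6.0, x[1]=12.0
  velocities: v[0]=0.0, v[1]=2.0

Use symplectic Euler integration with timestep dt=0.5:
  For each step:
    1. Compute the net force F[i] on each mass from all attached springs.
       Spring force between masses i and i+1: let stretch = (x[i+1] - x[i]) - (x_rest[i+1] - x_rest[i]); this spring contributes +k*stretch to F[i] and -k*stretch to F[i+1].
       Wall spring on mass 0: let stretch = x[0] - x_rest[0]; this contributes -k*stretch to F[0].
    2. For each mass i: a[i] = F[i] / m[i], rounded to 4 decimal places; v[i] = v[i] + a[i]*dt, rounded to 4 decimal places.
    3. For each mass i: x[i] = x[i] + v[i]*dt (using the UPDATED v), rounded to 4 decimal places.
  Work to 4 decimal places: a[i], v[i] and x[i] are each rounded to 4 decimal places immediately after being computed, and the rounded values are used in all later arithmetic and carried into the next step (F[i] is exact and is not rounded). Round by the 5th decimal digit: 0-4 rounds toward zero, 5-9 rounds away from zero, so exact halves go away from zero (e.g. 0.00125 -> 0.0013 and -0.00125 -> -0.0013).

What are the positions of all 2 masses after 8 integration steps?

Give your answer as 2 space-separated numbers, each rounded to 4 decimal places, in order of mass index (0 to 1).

Step 0: x=[6.0000 12.0000] v=[0.0000 2.0000]
Step 1: x=[6.0000 12.5000] v=[0.0000 1.0000]
Step 2: x=[6.2500 12.2500] v=[0.5000 -0.5000]
Step 3: x=[6.3750 11.5000] v=[0.2500 -1.5000]
Step 4: x=[5.8750 10.6875] v=[-1.0000 -1.6250]
Step 5: x=[4.8438 9.9688] v=[-2.0625 -1.4375]
Step 6: x=[3.9532 9.1876] v=[-1.7813 -1.5625]
Step 7: x=[3.7032 8.2892] v=[-0.5001 -1.7969]
Step 8: x=[3.8946 7.5978] v=[0.3827 -1.3829]

Answer: 3.8946 7.5978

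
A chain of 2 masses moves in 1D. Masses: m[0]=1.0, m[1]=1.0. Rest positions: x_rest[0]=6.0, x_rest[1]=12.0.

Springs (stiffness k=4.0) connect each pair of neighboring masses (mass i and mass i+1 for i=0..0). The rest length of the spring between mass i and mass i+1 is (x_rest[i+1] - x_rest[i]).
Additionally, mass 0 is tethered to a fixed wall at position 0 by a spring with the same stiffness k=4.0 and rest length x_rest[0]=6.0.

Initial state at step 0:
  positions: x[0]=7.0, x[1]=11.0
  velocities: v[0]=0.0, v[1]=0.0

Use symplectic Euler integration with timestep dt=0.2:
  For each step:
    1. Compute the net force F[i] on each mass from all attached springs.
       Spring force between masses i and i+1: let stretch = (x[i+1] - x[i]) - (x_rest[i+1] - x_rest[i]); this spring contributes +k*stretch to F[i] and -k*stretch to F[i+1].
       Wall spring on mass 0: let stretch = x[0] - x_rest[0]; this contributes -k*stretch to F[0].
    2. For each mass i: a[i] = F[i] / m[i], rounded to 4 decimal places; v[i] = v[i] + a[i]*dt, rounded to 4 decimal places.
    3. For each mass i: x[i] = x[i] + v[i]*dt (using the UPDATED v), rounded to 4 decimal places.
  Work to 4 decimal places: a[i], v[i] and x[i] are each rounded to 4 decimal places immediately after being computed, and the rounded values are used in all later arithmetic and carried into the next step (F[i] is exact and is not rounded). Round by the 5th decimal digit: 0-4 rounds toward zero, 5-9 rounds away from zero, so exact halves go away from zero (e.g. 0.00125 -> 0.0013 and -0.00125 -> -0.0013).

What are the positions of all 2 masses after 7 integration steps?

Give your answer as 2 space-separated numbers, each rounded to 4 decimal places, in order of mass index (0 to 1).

Answer: 6.3318 11.9042

Derivation:
Step 0: x=[7.0000 11.0000] v=[0.0000 0.0000]
Step 1: x=[6.5200 11.3200] v=[-2.4000 1.6000]
Step 2: x=[5.7648 11.8320] v=[-3.7760 2.5600]
Step 3: x=[5.0580 12.3332] v=[-3.5341 2.5062]
Step 4: x=[4.7059 12.6304] v=[-1.7603 1.4860]
Step 5: x=[4.8688 12.6197] v=[0.8146 -0.0536]
Step 6: x=[5.4929 12.3288] v=[3.1203 -1.4543]
Step 7: x=[6.3318 11.9042] v=[4.1947 -2.1230]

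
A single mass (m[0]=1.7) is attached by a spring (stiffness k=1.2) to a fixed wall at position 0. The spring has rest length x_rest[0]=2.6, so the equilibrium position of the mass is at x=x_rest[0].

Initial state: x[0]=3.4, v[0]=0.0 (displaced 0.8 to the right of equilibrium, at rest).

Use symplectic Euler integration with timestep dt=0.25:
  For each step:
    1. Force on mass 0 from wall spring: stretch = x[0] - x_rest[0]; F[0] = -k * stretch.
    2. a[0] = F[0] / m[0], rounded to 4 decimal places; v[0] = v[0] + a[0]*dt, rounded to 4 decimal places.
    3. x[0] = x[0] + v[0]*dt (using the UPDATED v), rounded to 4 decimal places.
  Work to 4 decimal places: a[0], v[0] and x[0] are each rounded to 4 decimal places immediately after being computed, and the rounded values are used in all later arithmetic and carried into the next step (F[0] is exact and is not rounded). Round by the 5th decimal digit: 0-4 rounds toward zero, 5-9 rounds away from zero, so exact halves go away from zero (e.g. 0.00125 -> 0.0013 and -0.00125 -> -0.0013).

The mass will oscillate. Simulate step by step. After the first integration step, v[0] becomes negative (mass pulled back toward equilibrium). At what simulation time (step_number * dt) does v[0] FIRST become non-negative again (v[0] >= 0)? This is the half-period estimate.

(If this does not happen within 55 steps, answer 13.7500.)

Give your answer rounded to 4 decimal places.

Answer: 3.7500

Derivation:
Step 0: x=[3.4000] v=[0.0000]
Step 1: x=[3.3647] v=[-0.1412]
Step 2: x=[3.2957] v=[-0.2762]
Step 3: x=[3.1960] v=[-0.3990]
Step 4: x=[3.0700] v=[-0.5042]
Step 5: x=[2.9232] v=[-0.5872]
Step 6: x=[2.7622] v=[-0.6442]
Step 7: x=[2.5940] v=[-0.6728]
Step 8: x=[2.4261] v=[-0.6718]
Step 9: x=[2.2658] v=[-0.6411]
Step 10: x=[2.1203] v=[-0.5821]
Step 11: x=[1.9959] v=[-0.4975]
Step 12: x=[1.8982] v=[-0.3909]
Step 13: x=[1.8314] v=[-0.2671]
Step 14: x=[1.7985] v=[-0.1315]
Step 15: x=[1.8010] v=[0.0100]
First v>=0 after going negative at step 15, time=3.7500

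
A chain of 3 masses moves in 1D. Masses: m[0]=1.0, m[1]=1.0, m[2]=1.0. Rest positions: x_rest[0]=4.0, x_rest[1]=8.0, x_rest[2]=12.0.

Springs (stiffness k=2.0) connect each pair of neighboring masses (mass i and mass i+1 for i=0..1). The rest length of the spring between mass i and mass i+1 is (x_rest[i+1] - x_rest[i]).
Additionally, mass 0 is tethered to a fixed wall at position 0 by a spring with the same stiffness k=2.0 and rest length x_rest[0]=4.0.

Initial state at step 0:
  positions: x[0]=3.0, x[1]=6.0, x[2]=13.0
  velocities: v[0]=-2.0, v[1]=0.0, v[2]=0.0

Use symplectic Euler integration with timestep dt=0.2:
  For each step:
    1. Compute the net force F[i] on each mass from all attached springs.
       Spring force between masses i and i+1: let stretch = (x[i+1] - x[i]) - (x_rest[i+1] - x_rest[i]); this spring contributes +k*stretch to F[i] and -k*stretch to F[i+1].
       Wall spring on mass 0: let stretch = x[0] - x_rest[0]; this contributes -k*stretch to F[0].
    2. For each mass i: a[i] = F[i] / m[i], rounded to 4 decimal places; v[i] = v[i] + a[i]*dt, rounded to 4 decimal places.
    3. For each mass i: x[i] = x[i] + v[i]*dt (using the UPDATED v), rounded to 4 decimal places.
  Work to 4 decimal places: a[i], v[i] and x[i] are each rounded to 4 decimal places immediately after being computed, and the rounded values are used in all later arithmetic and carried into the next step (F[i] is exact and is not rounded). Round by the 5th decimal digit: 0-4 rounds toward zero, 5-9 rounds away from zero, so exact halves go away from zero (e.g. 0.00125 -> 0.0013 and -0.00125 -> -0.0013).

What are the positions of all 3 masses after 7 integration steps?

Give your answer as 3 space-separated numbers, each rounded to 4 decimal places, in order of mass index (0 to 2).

Answer: 4.0917 8.2032 10.0866

Derivation:
Step 0: x=[3.0000 6.0000 13.0000] v=[-2.0000 0.0000 0.0000]
Step 1: x=[2.6000 6.3200 12.7600] v=[-2.0000 1.6000 -1.2000]
Step 2: x=[2.2896 6.8576 12.3248] v=[-1.5520 2.6880 -2.1760]
Step 3: x=[2.1615 7.4671 11.7722] v=[-0.6406 3.0477 -2.7629]
Step 4: x=[2.2849 7.9966 11.1952] v=[0.6170 2.6475 -2.8849]
Step 5: x=[2.6824 8.3251 10.6823] v=[1.9877 1.6423 -2.5643]
Step 6: x=[3.3168 8.3907 10.3009] v=[3.1718 0.3281 -1.9072]
Step 7: x=[4.0917 8.2032 10.0866] v=[3.8746 -0.9374 -1.0713]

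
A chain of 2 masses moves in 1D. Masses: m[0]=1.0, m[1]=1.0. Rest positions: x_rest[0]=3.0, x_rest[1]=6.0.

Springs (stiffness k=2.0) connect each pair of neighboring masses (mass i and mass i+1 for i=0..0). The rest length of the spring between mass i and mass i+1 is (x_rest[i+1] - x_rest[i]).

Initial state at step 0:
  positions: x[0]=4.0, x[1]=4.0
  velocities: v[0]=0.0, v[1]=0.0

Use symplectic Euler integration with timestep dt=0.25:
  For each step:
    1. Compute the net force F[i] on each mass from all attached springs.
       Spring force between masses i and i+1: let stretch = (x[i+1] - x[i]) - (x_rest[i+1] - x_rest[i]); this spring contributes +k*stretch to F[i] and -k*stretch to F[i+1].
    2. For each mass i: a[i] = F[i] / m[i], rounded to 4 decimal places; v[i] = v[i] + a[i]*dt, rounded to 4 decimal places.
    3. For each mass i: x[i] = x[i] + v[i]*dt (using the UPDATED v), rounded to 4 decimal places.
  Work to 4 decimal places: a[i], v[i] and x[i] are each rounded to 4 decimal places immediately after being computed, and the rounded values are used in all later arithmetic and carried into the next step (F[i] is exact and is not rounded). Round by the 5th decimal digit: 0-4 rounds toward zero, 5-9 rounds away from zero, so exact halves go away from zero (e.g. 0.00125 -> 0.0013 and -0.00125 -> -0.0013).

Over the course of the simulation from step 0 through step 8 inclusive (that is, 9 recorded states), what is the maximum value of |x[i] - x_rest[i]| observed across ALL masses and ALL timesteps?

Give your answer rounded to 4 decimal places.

Step 0: x=[4.0000 4.0000] v=[0.0000 0.0000]
Step 1: x=[3.6250 4.3750] v=[-1.5000 1.5000]
Step 2: x=[2.9688 5.0313] v=[-2.6250 2.6250]
Step 3: x=[2.1954 5.8048] v=[-3.0938 3.0938]
Step 4: x=[1.4981 6.5021] v=[-2.7891 2.7891]
Step 5: x=[1.0513 6.9489] v=[-1.7871 1.7871]
Step 6: x=[0.9667 7.0335] v=[-0.3383 0.3383]
Step 7: x=[1.2655 6.7347] v=[1.1951 -1.1951]
Step 8: x=[1.8729 6.1273] v=[2.4297 -2.4297]
Max displacement = 2.0333

Answer: 2.0333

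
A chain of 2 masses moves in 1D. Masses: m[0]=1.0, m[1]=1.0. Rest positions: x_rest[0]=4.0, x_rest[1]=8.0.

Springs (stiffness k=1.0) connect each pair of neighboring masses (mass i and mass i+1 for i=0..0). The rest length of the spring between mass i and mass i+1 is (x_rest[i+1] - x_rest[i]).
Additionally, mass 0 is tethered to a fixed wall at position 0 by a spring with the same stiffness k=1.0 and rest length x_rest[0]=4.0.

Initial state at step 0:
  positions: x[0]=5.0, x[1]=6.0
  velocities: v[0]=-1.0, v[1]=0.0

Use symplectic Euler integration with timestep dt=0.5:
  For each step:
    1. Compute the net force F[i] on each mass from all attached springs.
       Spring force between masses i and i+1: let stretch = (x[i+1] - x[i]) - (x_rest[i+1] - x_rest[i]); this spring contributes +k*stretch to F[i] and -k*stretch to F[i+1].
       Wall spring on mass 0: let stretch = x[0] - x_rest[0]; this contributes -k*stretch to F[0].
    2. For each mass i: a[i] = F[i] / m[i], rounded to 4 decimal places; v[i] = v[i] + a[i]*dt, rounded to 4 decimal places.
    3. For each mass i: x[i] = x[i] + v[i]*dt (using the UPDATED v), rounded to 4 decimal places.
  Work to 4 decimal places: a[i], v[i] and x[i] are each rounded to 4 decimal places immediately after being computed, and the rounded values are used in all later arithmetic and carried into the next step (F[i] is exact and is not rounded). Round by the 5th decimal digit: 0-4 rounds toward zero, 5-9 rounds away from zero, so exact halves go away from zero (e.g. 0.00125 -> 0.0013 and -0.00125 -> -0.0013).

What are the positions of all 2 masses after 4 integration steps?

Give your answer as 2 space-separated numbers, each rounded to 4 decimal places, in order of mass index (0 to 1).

Step 0: x=[5.0000 6.0000] v=[-1.0000 0.0000]
Step 1: x=[3.5000 6.7500] v=[-3.0000 1.5000]
Step 2: x=[1.9375 7.6875] v=[-3.1250 1.8750]
Step 3: x=[1.3281 8.1875] v=[-1.2188 1.0000]
Step 4: x=[2.1016 7.9727] v=[1.5469 -0.4297]

Answer: 2.1016 7.9727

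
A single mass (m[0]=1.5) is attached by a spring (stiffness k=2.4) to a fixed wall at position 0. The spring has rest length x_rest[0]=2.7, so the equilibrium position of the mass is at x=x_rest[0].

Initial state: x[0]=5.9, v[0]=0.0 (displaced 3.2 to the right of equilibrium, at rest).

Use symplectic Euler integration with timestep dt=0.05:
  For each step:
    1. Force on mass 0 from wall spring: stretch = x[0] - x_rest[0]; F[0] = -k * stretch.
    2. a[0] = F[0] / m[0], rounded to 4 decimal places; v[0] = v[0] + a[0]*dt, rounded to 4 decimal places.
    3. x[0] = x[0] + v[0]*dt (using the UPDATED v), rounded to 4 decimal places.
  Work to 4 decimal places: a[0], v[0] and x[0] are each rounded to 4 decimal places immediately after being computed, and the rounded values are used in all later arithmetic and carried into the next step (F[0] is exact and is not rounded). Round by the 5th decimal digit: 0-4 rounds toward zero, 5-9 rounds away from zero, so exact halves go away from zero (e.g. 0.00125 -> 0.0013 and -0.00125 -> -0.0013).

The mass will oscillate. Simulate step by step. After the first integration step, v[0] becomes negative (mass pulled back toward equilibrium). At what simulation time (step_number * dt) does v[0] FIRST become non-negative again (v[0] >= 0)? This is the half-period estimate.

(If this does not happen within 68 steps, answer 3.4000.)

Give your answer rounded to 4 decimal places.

Answer: 2.5000

Derivation:
Step 0: x=[5.9000] v=[0.0000]
Step 1: x=[5.8872] v=[-0.2560]
Step 2: x=[5.8617] v=[-0.5110]
Step 3: x=[5.8235] v=[-0.7639]
Step 4: x=[5.7728] v=[-1.0138]
Step 5: x=[5.7098] v=[-1.2596]
Step 6: x=[5.6348] v=[-1.5004]
Step 7: x=[5.5480] v=[-1.7352]
Step 8: x=[5.4499] v=[-1.9630]
Step 9: x=[5.3408] v=[-2.1830]
Step 10: x=[5.2211] v=[-2.3943]
Step 11: x=[5.0913] v=[-2.5960]
Step 12: x=[4.9519] v=[-2.7873]
Step 13: x=[4.8035] v=[-2.9675]
Step 14: x=[4.6467] v=[-3.1358]
Step 15: x=[4.4821] v=[-3.2915]
Step 16: x=[4.3104] v=[-3.4341]
Step 17: x=[4.1323] v=[-3.5629]
Step 18: x=[3.9484] v=[-3.6775]
Step 19: x=[3.7595] v=[-3.7774]
Step 20: x=[3.5664] v=[-3.8622]
Step 21: x=[3.3698] v=[-3.9315]
Step 22: x=[3.1705] v=[-3.9851]
Step 23: x=[2.9694] v=[-4.0227]
Step 24: x=[2.7672] v=[-4.0443]
Step 25: x=[2.5647] v=[-4.0497]
Step 26: x=[2.3628] v=[-4.0389]
Step 27: x=[2.1622] v=[-4.0119]
Step 28: x=[1.9638] v=[-3.9689]
Step 29: x=[1.7683] v=[-3.9100]
Step 30: x=[1.5765] v=[-3.8355]
Step 31: x=[1.3892] v=[-3.7456]
Step 32: x=[1.2072] v=[-3.6407]
Step 33: x=[1.0311] v=[-3.5213]
Step 34: x=[0.8617] v=[-3.3878]
Step 35: x=[0.6997] v=[-3.2407]
Step 36: x=[0.5457] v=[-3.0807]
Step 37: x=[0.4003] v=[-2.9084]
Step 38: x=[0.2641] v=[-2.7244]
Step 39: x=[0.1376] v=[-2.5295]
Step 40: x=[0.0214] v=[-2.3245]
Step 41: x=[-0.0841] v=[-2.1102]
Step 42: x=[-0.1785] v=[-1.8875]
Step 43: x=[-0.2614] v=[-1.6572]
Step 44: x=[-0.3324] v=[-1.4203]
Step 45: x=[-0.3913] v=[-1.1777]
Step 46: x=[-0.4378] v=[-0.9304]
Step 47: x=[-0.4718] v=[-0.6794]
Step 48: x=[-0.4931] v=[-0.4257]
Step 49: x=[-0.5016] v=[-0.1703]
Step 50: x=[-0.4973] v=[0.0858]
First v>=0 after going negative at step 50, time=2.5000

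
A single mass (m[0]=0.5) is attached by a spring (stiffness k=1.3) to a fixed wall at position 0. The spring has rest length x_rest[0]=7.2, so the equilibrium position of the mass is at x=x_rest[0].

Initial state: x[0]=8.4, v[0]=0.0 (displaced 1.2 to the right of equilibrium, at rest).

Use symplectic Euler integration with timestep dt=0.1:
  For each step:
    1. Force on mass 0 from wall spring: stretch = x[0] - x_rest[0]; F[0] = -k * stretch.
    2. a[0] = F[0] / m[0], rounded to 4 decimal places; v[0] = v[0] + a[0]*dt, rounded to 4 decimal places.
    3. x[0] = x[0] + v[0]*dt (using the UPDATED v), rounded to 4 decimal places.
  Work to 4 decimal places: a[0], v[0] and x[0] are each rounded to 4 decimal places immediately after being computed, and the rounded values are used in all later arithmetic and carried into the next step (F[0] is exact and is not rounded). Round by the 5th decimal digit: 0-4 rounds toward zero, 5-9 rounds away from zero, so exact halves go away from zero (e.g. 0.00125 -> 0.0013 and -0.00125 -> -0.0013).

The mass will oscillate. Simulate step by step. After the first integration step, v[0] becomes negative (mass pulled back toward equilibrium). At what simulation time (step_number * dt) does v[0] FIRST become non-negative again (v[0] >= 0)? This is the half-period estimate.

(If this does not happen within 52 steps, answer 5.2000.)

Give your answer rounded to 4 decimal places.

Answer: 2.0000

Derivation:
Step 0: x=[8.4000] v=[0.0000]
Step 1: x=[8.3688] v=[-0.3120]
Step 2: x=[8.3072] v=[-0.6159]
Step 3: x=[8.2168] v=[-0.9038]
Step 4: x=[8.1000] v=[-1.1682]
Step 5: x=[7.9598] v=[-1.4022]
Step 6: x=[7.7998] v=[-1.5998]
Step 7: x=[7.6242] v=[-1.7558]
Step 8: x=[7.4376] v=[-1.8661]
Step 9: x=[7.2448] v=[-1.9279]
Step 10: x=[7.0508] v=[-1.9396]
Step 11: x=[6.8607] v=[-1.9008]
Step 12: x=[6.6794] v=[-1.8126]
Step 13: x=[6.5117] v=[-1.6772]
Step 14: x=[6.3619] v=[-1.4982]
Step 15: x=[6.2339] v=[-1.2803]
Step 16: x=[6.1310] v=[-1.0291]
Step 17: x=[6.0559] v=[-0.7512]
Step 18: x=[6.0105] v=[-0.4537]
Step 19: x=[5.9961] v=[-0.1444]
Step 20: x=[6.0130] v=[0.1686]
First v>=0 after going negative at step 20, time=2.0000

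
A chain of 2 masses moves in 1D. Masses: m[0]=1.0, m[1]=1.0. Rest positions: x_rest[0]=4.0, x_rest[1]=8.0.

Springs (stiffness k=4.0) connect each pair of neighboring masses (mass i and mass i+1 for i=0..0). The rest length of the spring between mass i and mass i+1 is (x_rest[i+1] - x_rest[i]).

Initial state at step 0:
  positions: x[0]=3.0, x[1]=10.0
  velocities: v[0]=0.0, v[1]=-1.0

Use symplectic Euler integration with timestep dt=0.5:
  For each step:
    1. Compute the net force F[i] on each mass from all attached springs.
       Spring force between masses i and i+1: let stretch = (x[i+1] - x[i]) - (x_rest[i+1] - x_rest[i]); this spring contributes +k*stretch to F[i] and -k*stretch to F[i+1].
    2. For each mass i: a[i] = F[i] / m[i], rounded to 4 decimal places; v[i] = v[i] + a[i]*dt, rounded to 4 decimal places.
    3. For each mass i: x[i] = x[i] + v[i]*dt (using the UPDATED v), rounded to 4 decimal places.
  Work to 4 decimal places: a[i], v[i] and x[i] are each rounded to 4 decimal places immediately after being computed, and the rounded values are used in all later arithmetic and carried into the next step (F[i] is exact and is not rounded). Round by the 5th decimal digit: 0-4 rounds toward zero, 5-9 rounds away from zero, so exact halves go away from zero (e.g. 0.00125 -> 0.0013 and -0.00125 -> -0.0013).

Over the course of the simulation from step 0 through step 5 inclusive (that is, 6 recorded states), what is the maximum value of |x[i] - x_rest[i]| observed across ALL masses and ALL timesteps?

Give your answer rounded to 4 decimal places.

Step 0: x=[3.0000 10.0000] v=[0.0000 -1.0000]
Step 1: x=[6.0000 6.5000] v=[6.0000 -7.0000]
Step 2: x=[5.5000 6.5000] v=[-1.0000 0.0000]
Step 3: x=[2.0000 9.5000] v=[-7.0000 6.0000]
Step 4: x=[2.0000 9.0000] v=[0.0000 -1.0000]
Step 5: x=[5.0000 5.5000] v=[6.0000 -7.0000]
Max displacement = 2.5000

Answer: 2.5000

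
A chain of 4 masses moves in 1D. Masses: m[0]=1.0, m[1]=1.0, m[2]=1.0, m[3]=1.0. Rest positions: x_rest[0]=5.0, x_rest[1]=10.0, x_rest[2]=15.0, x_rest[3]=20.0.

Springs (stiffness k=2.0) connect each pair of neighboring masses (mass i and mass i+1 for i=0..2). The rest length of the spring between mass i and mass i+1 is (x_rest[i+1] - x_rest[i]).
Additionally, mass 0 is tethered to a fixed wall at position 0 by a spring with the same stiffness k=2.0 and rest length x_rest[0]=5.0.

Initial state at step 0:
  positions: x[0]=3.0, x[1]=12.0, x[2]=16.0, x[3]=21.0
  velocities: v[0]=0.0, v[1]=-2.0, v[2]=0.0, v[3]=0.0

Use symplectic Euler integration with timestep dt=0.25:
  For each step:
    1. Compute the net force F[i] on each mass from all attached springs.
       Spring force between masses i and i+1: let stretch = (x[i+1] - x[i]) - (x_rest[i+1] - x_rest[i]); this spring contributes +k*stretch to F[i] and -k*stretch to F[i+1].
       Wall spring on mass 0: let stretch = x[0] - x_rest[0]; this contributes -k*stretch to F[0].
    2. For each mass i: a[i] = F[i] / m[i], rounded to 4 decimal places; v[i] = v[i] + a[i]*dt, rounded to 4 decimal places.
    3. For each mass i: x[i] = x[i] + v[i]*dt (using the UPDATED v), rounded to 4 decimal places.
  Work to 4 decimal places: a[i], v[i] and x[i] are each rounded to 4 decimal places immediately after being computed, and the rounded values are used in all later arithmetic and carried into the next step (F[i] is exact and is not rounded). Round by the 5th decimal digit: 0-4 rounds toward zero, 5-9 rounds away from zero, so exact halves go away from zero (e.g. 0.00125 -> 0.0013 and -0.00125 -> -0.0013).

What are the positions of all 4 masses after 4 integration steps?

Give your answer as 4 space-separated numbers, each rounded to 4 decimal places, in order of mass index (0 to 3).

Answer: 6.7227 7.9783 15.5630 21.0928

Derivation:
Step 0: x=[3.0000 12.0000 16.0000 21.0000] v=[0.0000 -2.0000 0.0000 0.0000]
Step 1: x=[3.7500 10.8750 16.1250 21.0000] v=[3.0000 -4.5000 0.5000 0.0000]
Step 2: x=[4.9219 9.5156 16.2031 21.0156] v=[4.6875 -5.4375 0.3125 0.0625]
Step 3: x=[6.0528 8.4180 16.0469 21.0547] v=[4.5234 -4.3906 -0.6250 0.1563]
Step 4: x=[6.7227 7.9783 15.5630 21.0928] v=[2.6796 -1.7588 -1.9356 0.1524]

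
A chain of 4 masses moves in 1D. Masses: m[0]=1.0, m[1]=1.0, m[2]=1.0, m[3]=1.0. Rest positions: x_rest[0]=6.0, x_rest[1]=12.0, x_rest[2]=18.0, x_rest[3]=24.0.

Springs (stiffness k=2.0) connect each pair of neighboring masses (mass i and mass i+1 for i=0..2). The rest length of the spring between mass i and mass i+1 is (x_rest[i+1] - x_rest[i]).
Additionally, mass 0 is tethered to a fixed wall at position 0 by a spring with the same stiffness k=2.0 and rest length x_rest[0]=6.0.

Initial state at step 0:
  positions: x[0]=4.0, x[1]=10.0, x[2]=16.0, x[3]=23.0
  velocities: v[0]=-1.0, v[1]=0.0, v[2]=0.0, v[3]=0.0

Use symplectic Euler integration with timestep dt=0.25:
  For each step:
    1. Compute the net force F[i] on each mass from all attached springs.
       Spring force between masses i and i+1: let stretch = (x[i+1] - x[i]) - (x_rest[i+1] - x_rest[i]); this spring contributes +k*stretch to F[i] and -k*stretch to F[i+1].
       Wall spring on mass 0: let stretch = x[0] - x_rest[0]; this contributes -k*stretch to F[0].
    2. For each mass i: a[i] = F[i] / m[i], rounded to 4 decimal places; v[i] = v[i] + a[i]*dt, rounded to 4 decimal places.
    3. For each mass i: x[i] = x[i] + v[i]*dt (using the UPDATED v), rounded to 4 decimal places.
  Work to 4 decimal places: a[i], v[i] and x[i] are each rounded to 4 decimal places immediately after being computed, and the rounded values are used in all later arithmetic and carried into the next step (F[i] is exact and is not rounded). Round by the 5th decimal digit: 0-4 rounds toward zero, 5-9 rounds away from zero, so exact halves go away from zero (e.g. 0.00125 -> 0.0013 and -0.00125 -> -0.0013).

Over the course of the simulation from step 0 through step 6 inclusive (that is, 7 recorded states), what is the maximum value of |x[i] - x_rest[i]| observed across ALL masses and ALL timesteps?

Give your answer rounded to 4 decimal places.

Step 0: x=[4.0000 10.0000 16.0000 23.0000] v=[-1.0000 0.0000 0.0000 0.0000]
Step 1: x=[4.0000 10.0000 16.1250 22.8750] v=[0.0000 0.0000 0.5000 -0.5000]
Step 2: x=[4.2500 10.0156 16.3281 22.6563] v=[1.0000 0.0625 0.8125 -0.8750]
Step 3: x=[4.6895 10.0996 16.5332 22.3965] v=[1.7578 0.3360 0.8204 -1.0391]
Step 4: x=[5.2190 10.3116 16.6670 22.1538] v=[2.1181 0.8478 0.5353 -0.9708]
Step 5: x=[5.7327 10.6814 16.6923 21.9753] v=[2.0549 1.4792 0.1010 -0.7142]
Step 6: x=[6.1484 11.1840 16.6266 21.8864] v=[1.6629 2.0103 -0.2630 -0.3557]
Max displacement = 2.1136

Answer: 2.1136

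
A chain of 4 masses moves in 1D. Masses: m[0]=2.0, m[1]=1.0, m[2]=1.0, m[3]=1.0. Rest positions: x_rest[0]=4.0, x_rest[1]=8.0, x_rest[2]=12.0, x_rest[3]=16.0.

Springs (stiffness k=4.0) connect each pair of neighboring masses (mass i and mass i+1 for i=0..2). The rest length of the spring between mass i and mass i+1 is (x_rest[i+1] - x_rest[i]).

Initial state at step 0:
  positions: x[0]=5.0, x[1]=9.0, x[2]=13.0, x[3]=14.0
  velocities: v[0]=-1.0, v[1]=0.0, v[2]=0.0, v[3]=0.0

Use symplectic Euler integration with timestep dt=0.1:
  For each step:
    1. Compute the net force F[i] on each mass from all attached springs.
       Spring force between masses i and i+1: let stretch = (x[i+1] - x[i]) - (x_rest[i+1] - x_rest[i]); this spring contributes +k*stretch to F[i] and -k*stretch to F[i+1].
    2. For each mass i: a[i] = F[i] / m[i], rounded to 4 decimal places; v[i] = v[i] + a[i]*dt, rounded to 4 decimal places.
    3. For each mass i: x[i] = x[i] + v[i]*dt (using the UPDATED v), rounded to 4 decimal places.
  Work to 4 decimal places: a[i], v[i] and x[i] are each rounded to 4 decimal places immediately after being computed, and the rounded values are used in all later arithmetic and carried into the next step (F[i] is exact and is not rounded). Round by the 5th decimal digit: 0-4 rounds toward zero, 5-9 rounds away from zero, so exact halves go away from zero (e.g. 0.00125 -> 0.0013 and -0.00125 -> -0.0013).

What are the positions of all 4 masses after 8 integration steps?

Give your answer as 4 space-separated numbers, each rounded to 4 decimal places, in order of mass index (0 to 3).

Step 0: x=[5.0000 9.0000 13.0000 14.0000] v=[-1.0000 0.0000 0.0000 0.0000]
Step 1: x=[4.9000 9.0000 12.8800 14.1200] v=[-1.0000 0.0000 -1.2000 1.2000]
Step 2: x=[4.8020 8.9912 12.6544 14.3504] v=[-0.9800 -0.0880 -2.2560 2.3040]
Step 3: x=[4.7078 8.9614 12.3501 14.6730] v=[-0.9422 -0.2984 -3.0429 3.2256]
Step 4: x=[4.6187 8.8970 12.0032 15.0626] v=[-0.8915 -0.6444 -3.4692 3.8964]
Step 5: x=[4.5351 8.7857 11.6544 15.4899] v=[-0.8358 -1.1132 -3.4879 4.2726]
Step 6: x=[4.4565 8.6191 11.3443 15.9237] v=[-0.7857 -1.6660 -3.1012 4.3384]
Step 7: x=[4.3812 8.3950 11.1084 16.3344] v=[-0.7532 -2.2410 -2.3595 4.1066]
Step 8: x=[4.3062 8.1189 10.9730 16.6960] v=[-0.7504 -2.7612 -1.3545 3.6162]

Answer: 4.3062 8.1189 10.9730 16.6960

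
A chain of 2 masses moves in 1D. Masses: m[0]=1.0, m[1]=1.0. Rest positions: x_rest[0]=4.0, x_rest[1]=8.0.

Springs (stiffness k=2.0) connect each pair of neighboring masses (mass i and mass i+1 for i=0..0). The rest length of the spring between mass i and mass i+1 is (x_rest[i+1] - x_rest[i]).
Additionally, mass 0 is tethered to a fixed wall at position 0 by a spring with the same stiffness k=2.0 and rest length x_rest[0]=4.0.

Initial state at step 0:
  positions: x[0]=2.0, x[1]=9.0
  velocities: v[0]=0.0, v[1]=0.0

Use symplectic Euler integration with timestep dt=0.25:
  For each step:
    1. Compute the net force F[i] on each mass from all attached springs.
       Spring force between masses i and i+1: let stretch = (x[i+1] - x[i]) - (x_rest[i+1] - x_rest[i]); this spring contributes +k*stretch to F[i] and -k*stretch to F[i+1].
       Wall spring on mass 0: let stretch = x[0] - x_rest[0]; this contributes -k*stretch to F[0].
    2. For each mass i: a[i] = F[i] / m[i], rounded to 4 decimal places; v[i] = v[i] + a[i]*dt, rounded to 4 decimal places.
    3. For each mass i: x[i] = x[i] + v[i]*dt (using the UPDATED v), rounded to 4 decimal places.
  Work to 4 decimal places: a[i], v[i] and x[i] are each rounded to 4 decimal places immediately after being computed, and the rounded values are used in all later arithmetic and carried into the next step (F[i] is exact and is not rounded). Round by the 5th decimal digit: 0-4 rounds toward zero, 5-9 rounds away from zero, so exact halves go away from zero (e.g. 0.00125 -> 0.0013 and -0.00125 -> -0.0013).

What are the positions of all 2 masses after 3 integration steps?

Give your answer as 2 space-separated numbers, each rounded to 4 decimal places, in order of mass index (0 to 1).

Step 0: x=[2.0000 9.0000] v=[0.0000 0.0000]
Step 1: x=[2.6250 8.6250] v=[2.5000 -1.5000]
Step 2: x=[3.6719 8.0000] v=[4.1875 -2.5000]
Step 3: x=[4.8008 7.3340] v=[4.5156 -2.6641]

Answer: 4.8008 7.3340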